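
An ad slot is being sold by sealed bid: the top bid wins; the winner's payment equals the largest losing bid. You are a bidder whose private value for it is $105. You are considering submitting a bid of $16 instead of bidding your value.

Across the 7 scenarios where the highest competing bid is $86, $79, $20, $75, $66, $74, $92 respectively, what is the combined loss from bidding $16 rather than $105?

The deviation costs you only when the competing bid falls strictly between $16 and $105; elsewhere both bids give the same outcome.
$86: truthful payoff $19, deviation payoff $0 → loss $19.
$79: truthful payoff $26, deviation payoff $0 → loss $26.
$20: truthful payoff $85, deviation payoff $0 → loss $85.
$75: truthful payoff $30, deviation payoff $0 → loss $30.
$66: truthful payoff $39, deviation payoff $0 → loss $39.
$74: truthful payoff $31, deviation payoff $0 → loss $31.
$92: truthful payoff $13, deviation payoff $0 → loss $13.
Total loss = $19 + $26 + $85 + $30 + $39 + $31 + $13 = $243.

$243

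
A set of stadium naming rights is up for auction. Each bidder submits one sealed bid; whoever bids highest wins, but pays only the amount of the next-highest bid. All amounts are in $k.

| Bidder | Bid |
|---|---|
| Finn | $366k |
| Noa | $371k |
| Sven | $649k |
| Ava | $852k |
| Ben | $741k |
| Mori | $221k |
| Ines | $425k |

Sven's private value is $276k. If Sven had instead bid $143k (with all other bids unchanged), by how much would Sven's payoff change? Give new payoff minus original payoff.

$0k

The highest bid among the other bidders is $852k; Sven's bid doesn't change that.
Original bid $649k: Sven is not highest (top rival bid is $852k); payoff $0k.
Alternative bid $143k: Sven is not highest (top rival bid is $852k); payoff $0k.
Change in payoff = $0k − ($0k) = $0k.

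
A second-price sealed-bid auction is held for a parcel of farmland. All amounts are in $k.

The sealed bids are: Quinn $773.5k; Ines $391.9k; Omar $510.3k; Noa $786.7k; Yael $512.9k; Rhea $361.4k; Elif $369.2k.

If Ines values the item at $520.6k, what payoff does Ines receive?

Highest bid: Noa at $786.7k, so Noa wins.
Second-highest bid: Quinn at $773.5k — that is the price the winner pays.
Ines did not win, so Ines pays nothing and receives nothing: payoff $0k.

$0k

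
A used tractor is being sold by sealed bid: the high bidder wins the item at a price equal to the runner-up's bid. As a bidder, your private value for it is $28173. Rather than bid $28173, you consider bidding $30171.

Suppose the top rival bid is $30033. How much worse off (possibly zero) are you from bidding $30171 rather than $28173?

Bidding your value $28173: you lose (since $28173 < $30033). Payoff $0.
Bidding $30171: you win and pay $30033. Payoff $28173 − $30033 = −$1860.
The competing bid $30033 lies between your value and your inflated bid, so overbidding wins an item priced above your value.
Loss from deviating = $0 − (−$1860) = $1860.

$1860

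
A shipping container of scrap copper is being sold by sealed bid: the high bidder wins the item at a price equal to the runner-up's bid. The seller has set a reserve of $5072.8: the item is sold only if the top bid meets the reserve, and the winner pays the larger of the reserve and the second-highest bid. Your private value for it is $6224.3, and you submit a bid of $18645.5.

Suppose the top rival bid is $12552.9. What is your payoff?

Your bid $18645.5 is the highest and exceeds the reserve.
Price = max(second-highest bid, reserve) = max($12552.9, $5072.8) = $12552.9.
Payoff = $6224.3 − $12552.9 = −$6328.6.

−$6328.6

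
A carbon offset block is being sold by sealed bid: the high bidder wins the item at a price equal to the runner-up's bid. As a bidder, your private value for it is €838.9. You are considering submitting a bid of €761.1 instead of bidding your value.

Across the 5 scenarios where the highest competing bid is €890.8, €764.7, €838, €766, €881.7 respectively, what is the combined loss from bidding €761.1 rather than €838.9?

The deviation costs you only when the competing bid falls strictly between €761.1 and €838.9; elsewhere both bids give the same outcome.
€890.8: outcomes coincide → loss €0.
€764.7: truthful payoff €74.2, deviation payoff €0 → loss €74.2.
€838: truthful payoff €0.9, deviation payoff €0 → loss €0.9.
€766: truthful payoff €72.9, deviation payoff €0 → loss €72.9.
€881.7: outcomes coincide → loss €0.
Total loss = €74.2 + €0.9 + €72.9 = €148.

€148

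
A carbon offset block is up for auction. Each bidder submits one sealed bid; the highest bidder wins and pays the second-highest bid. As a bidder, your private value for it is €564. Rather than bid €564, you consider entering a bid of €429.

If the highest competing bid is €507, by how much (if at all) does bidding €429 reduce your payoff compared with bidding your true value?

Bidding your value €564: you win (since €564 > €507) and pay €507. Payoff €57.
Bidding €429: you lose. Payoff €0.
The competing bid €507 lies between your shaded bid and your value, so underbidding forfeits an item you could have won at a profitable price.
Loss from deviating = €57 − (€0) = €57.
Because the price is fixed by the runner-up's bid, deviating from your value can only change a good outcome into a bad one — never the reverse.

€57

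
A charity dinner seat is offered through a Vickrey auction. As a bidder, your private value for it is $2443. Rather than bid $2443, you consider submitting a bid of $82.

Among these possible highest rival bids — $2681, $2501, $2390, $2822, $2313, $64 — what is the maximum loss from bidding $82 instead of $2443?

$2681: same outcome either way → loss $0.
$2501: same outcome either way → loss $0.
$2390: truthful gives $53, deviation gives $0 → loss $53.
$2822: same outcome either way → loss $0.
$2313: truthful gives $130, deviation gives $0 → loss $130.
$64: same outcome either way → loss $0.
Maximum loss: $130.

$130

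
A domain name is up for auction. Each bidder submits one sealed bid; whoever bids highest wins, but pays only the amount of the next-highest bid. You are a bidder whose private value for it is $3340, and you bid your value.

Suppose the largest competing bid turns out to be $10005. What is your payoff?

Your bid $3340 is below the highest competing bid $10005, so you lose.
A losing bidder pays nothing and receives nothing: payoff = $0.

$0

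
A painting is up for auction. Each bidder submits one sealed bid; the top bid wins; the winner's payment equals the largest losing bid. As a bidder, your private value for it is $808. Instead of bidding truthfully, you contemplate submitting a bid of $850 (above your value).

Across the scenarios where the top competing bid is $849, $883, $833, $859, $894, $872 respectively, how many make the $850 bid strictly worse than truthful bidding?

The deviation hurts exactly when the highest competing bid lies strictly between $808 and $850 — overbidding then wins at a price above your value.
$849: inside the interval → strictly worse (loss $41).
$883: above both → same outcome either way.
$833: inside the interval → strictly worse (loss $25).
$859: above both → same outcome either way.
$894: above both → same outcome either way.
$872: above both → same outcome either way.
Count: 2.

2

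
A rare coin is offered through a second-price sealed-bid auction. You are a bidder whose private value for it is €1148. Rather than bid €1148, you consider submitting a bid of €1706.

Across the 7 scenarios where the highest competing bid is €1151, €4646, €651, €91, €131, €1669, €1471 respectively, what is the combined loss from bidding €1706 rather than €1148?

The deviation costs you only when the competing bid falls strictly between €1148 and €1706; elsewhere both bids give the same outcome.
€1151: truthful payoff €0, deviation payoff −€3 → loss €3.
€4646: outcomes coincide → loss €0.
€651: outcomes coincide → loss €0.
€91: outcomes coincide → loss €0.
€131: outcomes coincide → loss €0.
€1669: truthful payoff €0, deviation payoff −€521 → loss €521.
€1471: truthful payoff €0, deviation payoff −€323 → loss €323.
Total loss = €3 + €521 + €323 = €847.

€847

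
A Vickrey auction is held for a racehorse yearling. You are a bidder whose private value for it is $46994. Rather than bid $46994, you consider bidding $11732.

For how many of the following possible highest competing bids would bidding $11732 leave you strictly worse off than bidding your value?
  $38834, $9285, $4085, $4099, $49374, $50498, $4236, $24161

2

The deviation hurts exactly when the highest competing bid lies strictly between $11732 and $46994 — underbidding then forfeits a profitable win.
$38834: inside the interval → strictly worse (loss $8160).
$9285: below both → same outcome either way.
$4085: below both → same outcome either way.
$4099: below both → same outcome either way.
$49374: above both → same outcome either way.
$50498: above both → same outcome either way.
$4236: below both → same outcome either way.
$24161: inside the interval → strictly worse (loss $22833).
Count: 2.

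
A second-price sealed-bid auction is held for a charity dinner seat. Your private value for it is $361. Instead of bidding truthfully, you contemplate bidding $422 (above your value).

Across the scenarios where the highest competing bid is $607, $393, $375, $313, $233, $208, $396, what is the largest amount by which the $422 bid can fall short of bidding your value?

$607: same outcome either way → loss $0.
$393: truthful gives $0, deviation gives −$32 → loss $32.
$375: truthful gives $0, deviation gives −$14 → loss $14.
$313: same outcome either way → loss $0.
$233: same outcome either way → loss $0.
$208: same outcome either way → loss $0.
$396: truthful gives $0, deviation gives −$35 → loss $35.
Maximum loss: $35.

$35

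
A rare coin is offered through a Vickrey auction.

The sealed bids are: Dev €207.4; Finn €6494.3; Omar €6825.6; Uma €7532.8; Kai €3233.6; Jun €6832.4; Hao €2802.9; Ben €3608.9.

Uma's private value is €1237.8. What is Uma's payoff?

−€5594.6

Highest bid: Uma at €7532.8, so Uma wins.
Second-highest bid: Jun at €6832.4 — that is the price the winner pays.
Uma's payoff = value − price = €1237.8 − €6832.4 = −€5594.6.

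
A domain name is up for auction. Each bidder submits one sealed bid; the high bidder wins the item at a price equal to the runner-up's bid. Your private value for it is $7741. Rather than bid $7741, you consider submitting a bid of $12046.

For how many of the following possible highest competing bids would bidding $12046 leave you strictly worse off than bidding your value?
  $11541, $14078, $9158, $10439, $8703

The deviation hurts exactly when the highest competing bid lies strictly between $7741 and $12046 — overbidding then wins at a price above your value.
$11541: inside the interval → strictly worse (loss $3800).
$14078: above both → same outcome either way.
$9158: inside the interval → strictly worse (loss $1417).
$10439: inside the interval → strictly worse (loss $2698).
$8703: inside the interval → strictly worse (loss $962).
Count: 4.

4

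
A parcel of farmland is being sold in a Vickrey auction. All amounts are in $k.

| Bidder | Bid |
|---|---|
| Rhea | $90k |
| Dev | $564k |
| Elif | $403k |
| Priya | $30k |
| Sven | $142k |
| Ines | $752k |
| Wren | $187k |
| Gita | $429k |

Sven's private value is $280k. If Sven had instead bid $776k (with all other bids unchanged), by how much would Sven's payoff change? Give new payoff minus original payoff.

−$472k

The highest bid among the other bidders is $752k; Sven's bid doesn't change that.
Original bid $142k: Sven is not highest (top rival bid is $752k); payoff $0k.
Alternative bid $776k: Sven is highest, pays the top rival bid $752k; payoff $280k − $752k = −$472k.
Change in payoff = −$472k − ($0k) = −$472k.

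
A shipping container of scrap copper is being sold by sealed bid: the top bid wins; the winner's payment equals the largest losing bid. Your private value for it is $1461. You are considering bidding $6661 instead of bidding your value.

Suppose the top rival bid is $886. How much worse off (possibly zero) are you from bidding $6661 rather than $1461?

$0

Bidding your value $1461: you win (since $1461 > $886) and pay $886. Payoff $575.
Bidding $6661: you win and pay $886. Payoff $1461 − $886 = $575.
Difference = $575 − $575 = $0; both bids lead to the same outcome because the competing bid is below both your value and your alternative bid.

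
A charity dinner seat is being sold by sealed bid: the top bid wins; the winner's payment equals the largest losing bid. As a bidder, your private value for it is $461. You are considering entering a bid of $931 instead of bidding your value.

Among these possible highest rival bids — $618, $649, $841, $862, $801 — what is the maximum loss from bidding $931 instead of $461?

$401

$618: truthful gives $0, deviation gives −$157 → loss $157.
$649: truthful gives $0, deviation gives −$188 → loss $188.
$841: truthful gives $0, deviation gives −$380 → loss $380.
$862: truthful gives $0, deviation gives −$401 → loss $401.
$801: truthful gives $0, deviation gives −$340 → loss $340.
Maximum loss: $401.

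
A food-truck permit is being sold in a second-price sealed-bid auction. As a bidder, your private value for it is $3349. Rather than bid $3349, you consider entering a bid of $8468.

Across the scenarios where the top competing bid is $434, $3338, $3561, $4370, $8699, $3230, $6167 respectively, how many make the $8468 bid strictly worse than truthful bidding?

The deviation hurts exactly when the highest competing bid lies strictly between $3349 and $8468 — overbidding then wins at a price above your value.
$434: below both → same outcome either way.
$3338: below both → same outcome either way.
$3561: inside the interval → strictly worse (loss $212).
$4370: inside the interval → strictly worse (loss $1021).
$8699: above both → same outcome either way.
$3230: below both → same outcome either way.
$6167: inside the interval → strictly worse (loss $2818).
Count: 3.

3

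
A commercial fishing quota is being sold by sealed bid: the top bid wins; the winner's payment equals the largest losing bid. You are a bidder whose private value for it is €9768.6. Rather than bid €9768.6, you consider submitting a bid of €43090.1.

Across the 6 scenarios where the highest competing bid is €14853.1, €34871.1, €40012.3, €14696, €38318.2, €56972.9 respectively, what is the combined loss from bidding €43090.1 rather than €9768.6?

The deviation costs you only when the competing bid falls strictly between €9768.6 and €43090.1; elsewhere both bids give the same outcome.
€14853.1: truthful payoff €0, deviation payoff −€5084.5 → loss €5084.5.
€34871.1: truthful payoff €0, deviation payoff −€25102.5 → loss €25102.5.
€40012.3: truthful payoff €0, deviation payoff −€30243.7 → loss €30243.7.
€14696: truthful payoff €0, deviation payoff −€4927.4 → loss €4927.4.
€38318.2: truthful payoff €0, deviation payoff −€28549.6 → loss €28549.6.
€56972.9: outcomes coincide → loss €0.
Total loss = €5084.5 + €25102.5 + €30243.7 + €4927.4 + €28549.6 = €93907.7.

€93907.7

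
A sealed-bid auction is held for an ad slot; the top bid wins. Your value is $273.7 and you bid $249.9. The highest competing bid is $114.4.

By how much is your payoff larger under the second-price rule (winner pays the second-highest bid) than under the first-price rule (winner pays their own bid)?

You have the highest bid, so you win under either rule.
Second-price: pay $114.4 → payoff $159.3.
First-price: pay your own bid $249.9 → payoff $23.8.
Difference = $159.3 − ($23.8) = $135.5.

$135.5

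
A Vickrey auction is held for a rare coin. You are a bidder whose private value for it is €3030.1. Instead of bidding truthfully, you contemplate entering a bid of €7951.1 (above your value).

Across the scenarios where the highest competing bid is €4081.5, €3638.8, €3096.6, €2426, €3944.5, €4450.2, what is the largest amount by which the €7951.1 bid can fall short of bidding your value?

€1420.1

€4081.5: truthful gives €0, deviation gives −€1051.4 → loss €1051.4.
€3638.8: truthful gives €0, deviation gives −€608.7 → loss €608.7.
€3096.6: truthful gives €0, deviation gives −€66.5 → loss €66.5.
€2426: same outcome either way → loss €0.
€3944.5: truthful gives €0, deviation gives −€914.4 → loss €914.4.
€4450.2: truthful gives €0, deviation gives −€1420.1 → loss €1420.1.
Maximum loss: €1420.1.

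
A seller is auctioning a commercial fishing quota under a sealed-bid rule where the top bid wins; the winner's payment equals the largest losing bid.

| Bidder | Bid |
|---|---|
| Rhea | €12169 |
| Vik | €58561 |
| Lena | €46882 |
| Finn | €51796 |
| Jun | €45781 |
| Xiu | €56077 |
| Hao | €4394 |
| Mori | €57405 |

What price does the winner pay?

Highest bid: Vik at €58561, so Vik wins.
Second-highest bid: Mori at €57405 — that is the price the winner pays.

€57405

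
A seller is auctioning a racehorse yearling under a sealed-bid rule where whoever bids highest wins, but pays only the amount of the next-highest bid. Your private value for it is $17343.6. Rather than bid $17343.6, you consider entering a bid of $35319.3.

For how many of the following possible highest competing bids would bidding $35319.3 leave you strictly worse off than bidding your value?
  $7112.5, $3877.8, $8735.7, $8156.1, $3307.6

0

The deviation hurts exactly when the highest competing bid lies strictly between $17343.6 and $35319.3 — overbidding then wins at a price above your value.
$7112.5: below both → same outcome either way.
$3877.8: below both → same outcome either way.
$8735.7: below both → same outcome either way.
$8156.1: below both → same outcome either way.
$3307.6: below both → same outcome either way.
Count: 0.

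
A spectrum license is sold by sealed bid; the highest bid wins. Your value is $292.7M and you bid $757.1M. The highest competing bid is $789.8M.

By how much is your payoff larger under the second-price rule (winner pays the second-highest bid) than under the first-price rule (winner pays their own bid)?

Your bid $757.1M is below $789.8M, so you lose under either rule.
Payoff is $0M in both cases; difference = $0M.

$0M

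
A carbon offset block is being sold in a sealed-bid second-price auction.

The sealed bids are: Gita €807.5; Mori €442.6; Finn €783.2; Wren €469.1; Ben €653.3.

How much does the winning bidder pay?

€783.2

Highest bid: Gita at €807.5, so Gita wins.
Second-highest bid: Finn at €783.2 — that is the price the winner pays.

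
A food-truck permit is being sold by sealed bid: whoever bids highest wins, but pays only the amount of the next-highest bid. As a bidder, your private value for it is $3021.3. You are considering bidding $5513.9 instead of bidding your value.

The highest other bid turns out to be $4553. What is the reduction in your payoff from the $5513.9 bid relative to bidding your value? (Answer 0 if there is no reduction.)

Bidding your value $3021.3: you lose (since $3021.3 < $4553). Payoff $0.
Bidding $5513.9: you win and pay $4553. Payoff $3021.3 − $4553 = −$1531.7.
The competing bid $4553 lies between your value and your inflated bid, so overbidding wins an item priced above your value.
Loss from deviating = $0 − (−$1531.7) = $1531.7.

$1531.7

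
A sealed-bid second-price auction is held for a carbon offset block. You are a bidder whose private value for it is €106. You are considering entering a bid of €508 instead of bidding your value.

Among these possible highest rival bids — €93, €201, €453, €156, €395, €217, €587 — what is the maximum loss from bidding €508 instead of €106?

€93: same outcome either way → loss €0.
€201: truthful gives €0, deviation gives −€95 → loss €95.
€453: truthful gives €0, deviation gives −€347 → loss €347.
€156: truthful gives €0, deviation gives −€50 → loss €50.
€395: truthful gives €0, deviation gives −€289 → loss €289.
€217: truthful gives €0, deviation gives −€111 → loss €111.
€587: same outcome either way → loss €0.
Maximum loss: €347.

€347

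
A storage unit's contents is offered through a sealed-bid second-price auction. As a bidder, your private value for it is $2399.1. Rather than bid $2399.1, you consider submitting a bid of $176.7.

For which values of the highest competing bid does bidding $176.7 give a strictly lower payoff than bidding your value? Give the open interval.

($176.7, $2399.1)

If the competing bid is below $176.7, both bids win at the same price — no difference.
If it is above $2399.1, both bids lose — no difference.
If it lies strictly between $176.7 and $2399.1, bidding your value wins at a price below your value (positive payoff) while bidding $176.7 loses (payoff 0).
So the deviation strictly hurts on the open interval ($176.7, $2399.1).
Truthful bidding weakly dominates here: raising your bid can only win items priced above your value, and lowering it can only forfeit items priced below.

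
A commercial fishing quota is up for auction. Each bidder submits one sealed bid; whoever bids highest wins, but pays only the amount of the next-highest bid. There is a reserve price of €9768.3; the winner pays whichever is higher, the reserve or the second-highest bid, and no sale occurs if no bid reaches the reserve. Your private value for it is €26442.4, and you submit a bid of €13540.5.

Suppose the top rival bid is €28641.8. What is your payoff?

€0

Your bid €13540.5 is below the highest competing bid €28641.8, so you lose. Payoff €0.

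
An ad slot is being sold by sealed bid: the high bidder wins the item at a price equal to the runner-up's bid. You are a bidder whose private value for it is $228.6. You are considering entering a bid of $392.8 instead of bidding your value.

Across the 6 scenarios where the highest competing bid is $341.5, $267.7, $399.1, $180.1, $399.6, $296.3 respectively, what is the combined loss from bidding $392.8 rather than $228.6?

$219.7

The deviation costs you only when the competing bid falls strictly between $228.6 and $392.8; elsewhere both bids give the same outcome.
$341.5: truthful payoff $0, deviation payoff −$112.9 → loss $112.9.
$267.7: truthful payoff $0, deviation payoff −$39.1 → loss $39.1.
$399.1: outcomes coincide → loss $0.
$180.1: outcomes coincide → loss $0.
$399.6: outcomes coincide → loss $0.
$296.3: truthful payoff $0, deviation payoff −$67.7 → loss $67.7.
Total loss = $112.9 + $39.1 + $67.7 = $219.7.
Truthful bidding weakly dominates here: raising your bid can only win items priced above your value, and lowering it can only forfeit items priced below.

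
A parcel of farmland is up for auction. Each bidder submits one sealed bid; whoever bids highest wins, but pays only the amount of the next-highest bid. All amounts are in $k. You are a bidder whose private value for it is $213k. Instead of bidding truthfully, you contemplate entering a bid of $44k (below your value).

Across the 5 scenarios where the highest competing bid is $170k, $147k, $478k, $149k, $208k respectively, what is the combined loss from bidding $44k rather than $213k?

$178k

The deviation costs you only when the competing bid falls strictly between $44k and $213k; elsewhere both bids give the same outcome.
$170k: truthful payoff $43k, deviation payoff $0k → loss $43k.
$147k: truthful payoff $66k, deviation payoff $0k → loss $66k.
$478k: outcomes coincide → loss $0k.
$149k: truthful payoff $64k, deviation payoff $0k → loss $64k.
$208k: truthful payoff $5k, deviation payoff $0k → loss $5k.
Total loss = $43k + $66k + $64k + $5k = $178k.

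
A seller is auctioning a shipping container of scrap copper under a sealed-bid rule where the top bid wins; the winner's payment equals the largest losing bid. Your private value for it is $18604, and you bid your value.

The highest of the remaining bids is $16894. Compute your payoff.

Your bid $18604 exceeds the highest competing bid $16894, so you win.
In a second-price auction the winner pays the second-highest bid, $16894.
Payoff = value − price = $18604 − $16894 = $1710.

$1710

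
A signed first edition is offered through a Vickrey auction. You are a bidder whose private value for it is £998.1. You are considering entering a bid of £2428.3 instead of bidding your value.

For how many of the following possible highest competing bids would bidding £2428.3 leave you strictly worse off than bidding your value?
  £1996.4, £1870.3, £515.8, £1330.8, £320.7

The deviation hurts exactly when the highest competing bid lies strictly between £998.1 and £2428.3 — overbidding then wins at a price above your value.
£1996.4: inside the interval → strictly worse (loss £998.3).
£1870.3: inside the interval → strictly worse (loss £872.2).
£515.8: below both → same outcome either way.
£1330.8: inside the interval → strictly worse (loss £332.7).
£320.7: below both → same outcome either way.
Count: 3.

3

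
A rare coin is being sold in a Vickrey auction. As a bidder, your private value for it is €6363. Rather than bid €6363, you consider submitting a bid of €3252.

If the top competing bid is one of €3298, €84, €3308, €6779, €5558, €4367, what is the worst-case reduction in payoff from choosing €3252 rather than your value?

€3298: truthful gives €3065, deviation gives €0 → loss €3065.
€84: same outcome either way → loss €0.
€3308: truthful gives €3055, deviation gives €0 → loss €3055.
€6779: same outcome either way → loss €0.
€5558: truthful gives €805, deviation gives €0 → loss €805.
€4367: truthful gives €1996, deviation gives €0 → loss €1996.
Maximum loss: €3065.

€3065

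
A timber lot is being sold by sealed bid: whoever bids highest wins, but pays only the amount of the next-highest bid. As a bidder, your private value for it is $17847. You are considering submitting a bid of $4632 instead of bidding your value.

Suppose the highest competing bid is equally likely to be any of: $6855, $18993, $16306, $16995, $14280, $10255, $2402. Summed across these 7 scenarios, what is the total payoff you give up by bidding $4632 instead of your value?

The deviation costs you only when the competing bid falls strictly between $4632 and $17847; elsewhere both bids give the same outcome.
$6855: truthful payoff $10992, deviation payoff $0 → loss $10992.
$18993: outcomes coincide → loss $0.
$16306: truthful payoff $1541, deviation payoff $0 → loss $1541.
$16995: truthful payoff $852, deviation payoff $0 → loss $852.
$14280: truthful payoff $3567, deviation payoff $0 → loss $3567.
$10255: truthful payoff $7592, deviation payoff $0 → loss $7592.
$2402: outcomes coincide → loss $0.
Total loss = $10992 + $1541 + $852 + $3567 + $7592 = $24544.

$24544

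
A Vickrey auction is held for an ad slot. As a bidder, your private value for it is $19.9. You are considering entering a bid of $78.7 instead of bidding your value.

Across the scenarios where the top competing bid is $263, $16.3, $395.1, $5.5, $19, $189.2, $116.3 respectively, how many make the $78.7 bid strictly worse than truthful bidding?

0

The deviation hurts exactly when the highest competing bid lies strictly between $19.9 and $78.7 — overbidding then wins at a price above your value.
$263: above both → same outcome either way.
$16.3: below both → same outcome either way.
$395.1: above both → same outcome either way.
$5.5: below both → same outcome either way.
$19: below both → same outcome either way.
$189.2: above both → same outcome either way.
$116.3: above both → same outcome either way.
Count: 0.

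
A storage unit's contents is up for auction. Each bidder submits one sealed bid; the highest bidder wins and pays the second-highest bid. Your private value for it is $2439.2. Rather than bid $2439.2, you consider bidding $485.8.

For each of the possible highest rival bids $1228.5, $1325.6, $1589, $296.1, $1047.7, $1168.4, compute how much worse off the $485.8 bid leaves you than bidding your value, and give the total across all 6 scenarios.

$5836.8

The deviation costs you only when the competing bid falls strictly between $485.8 and $2439.2; elsewhere both bids give the same outcome.
$1228.5: truthful payoff $1210.7, deviation payoff $0 → loss $1210.7.
$1325.6: truthful payoff $1113.6, deviation payoff $0 → loss $1113.6.
$1589: truthful payoff $850.2, deviation payoff $0 → loss $850.2.
$296.1: outcomes coincide → loss $0.
$1047.7: truthful payoff $1391.5, deviation payoff $0 → loss $1391.5.
$1168.4: truthful payoff $1270.8, deviation payoff $0 → loss $1270.8.
Total loss = $1210.7 + $1113.6 + $850.2 + $1391.5 + $1270.8 = $5836.8.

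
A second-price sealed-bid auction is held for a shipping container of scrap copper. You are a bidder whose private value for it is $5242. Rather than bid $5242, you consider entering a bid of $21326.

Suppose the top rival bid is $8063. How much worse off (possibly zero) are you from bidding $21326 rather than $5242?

Bidding your value $5242: you lose (since $5242 < $8063). Payoff $0.
Bidding $21326: you win and pay $8063. Payoff $5242 − $8063 = −$2821.
The competing bid $8063 lies between your value and your inflated bid, so overbidding wins an item priced above your value.
Loss from deviating = $0 − (−$2821) = $2821.

$2821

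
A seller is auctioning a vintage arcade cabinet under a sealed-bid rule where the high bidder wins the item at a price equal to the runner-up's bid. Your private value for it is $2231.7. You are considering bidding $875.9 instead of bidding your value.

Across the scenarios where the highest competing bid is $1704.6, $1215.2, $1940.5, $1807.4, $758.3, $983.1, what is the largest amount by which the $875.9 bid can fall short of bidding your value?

$1248.6

$1704.6: truthful gives $527.1, deviation gives $0 → loss $527.1.
$1215.2: truthful gives $1016.5, deviation gives $0 → loss $1016.5.
$1940.5: truthful gives $291.2, deviation gives $0 → loss $291.2.
$1807.4: truthful gives $424.3, deviation gives $0 → loss $424.3.
$758.3: same outcome either way → loss $0.
$983.1: truthful gives $1248.6, deviation gives $0 → loss $1248.6.
Maximum loss: $1248.6.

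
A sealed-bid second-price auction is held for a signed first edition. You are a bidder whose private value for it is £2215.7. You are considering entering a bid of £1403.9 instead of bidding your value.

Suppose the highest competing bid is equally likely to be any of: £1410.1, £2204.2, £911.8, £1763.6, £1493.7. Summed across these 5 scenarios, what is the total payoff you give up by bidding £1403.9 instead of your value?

The deviation costs you only when the competing bid falls strictly between £1403.9 and £2215.7; elsewhere both bids give the same outcome.
£1410.1: truthful payoff £805.6, deviation payoff £0 → loss £805.6.
£2204.2: truthful payoff £11.5, deviation payoff £0 → loss £11.5.
£911.8: outcomes coincide → loss £0.
£1763.6: truthful payoff £452.1, deviation payoff £0 → loss £452.1.
£1493.7: truthful payoff £722, deviation payoff £0 → loss £722.
Total loss = £805.6 + £11.5 + £452.1 + £722 = £1991.2.

£1991.2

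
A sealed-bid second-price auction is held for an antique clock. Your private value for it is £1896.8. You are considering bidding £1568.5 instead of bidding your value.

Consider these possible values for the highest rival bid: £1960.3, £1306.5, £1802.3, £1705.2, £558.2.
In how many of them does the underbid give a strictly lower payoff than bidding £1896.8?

2

The deviation hurts exactly when the highest competing bid lies strictly between £1568.5 and £1896.8 — underbidding then forfeits a profitable win.
£1960.3: above both → same outcome either way.
£1306.5: below both → same outcome either way.
£1802.3: inside the interval → strictly worse (loss £94.5).
£1705.2: inside the interval → strictly worse (loss £191.6).
£558.2: below both → same outcome either way.
Count: 2.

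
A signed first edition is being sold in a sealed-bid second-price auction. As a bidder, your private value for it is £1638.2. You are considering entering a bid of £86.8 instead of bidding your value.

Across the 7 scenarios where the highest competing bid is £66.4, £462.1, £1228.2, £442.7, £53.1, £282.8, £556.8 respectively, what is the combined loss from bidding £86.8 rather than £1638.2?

£5218.4

The deviation costs you only when the competing bid falls strictly between £86.8 and £1638.2; elsewhere both bids give the same outcome.
£66.4: outcomes coincide → loss £0.
£462.1: truthful payoff £1176.1, deviation payoff £0 → loss £1176.1.
£1228.2: truthful payoff £410, deviation payoff £0 → loss £410.
£442.7: truthful payoff £1195.5, deviation payoff £0 → loss £1195.5.
£53.1: outcomes coincide → loss £0.
£282.8: truthful payoff £1355.4, deviation payoff £0 → loss £1355.4.
£556.8: truthful payoff £1081.4, deviation payoff £0 → loss £1081.4.
Total loss = £1176.1 + £410 + £1195.5 + £1355.4 + £1081.4 = £5218.4.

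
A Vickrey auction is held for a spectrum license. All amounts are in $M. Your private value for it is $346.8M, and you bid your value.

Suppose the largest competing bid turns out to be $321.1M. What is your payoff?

Your bid $346.8M exceeds the highest competing bid $321.1M, so you win.
In a second-price auction the winner pays the second-highest bid, $321.1M.
Payoff = value − price = $346.8M − $321.1M = $25.7M.

$25.7M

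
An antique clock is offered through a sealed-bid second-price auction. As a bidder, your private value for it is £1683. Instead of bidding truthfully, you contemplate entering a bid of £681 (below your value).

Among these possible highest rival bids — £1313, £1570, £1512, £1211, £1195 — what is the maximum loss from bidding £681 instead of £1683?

£488

£1313: truthful gives £370, deviation gives £0 → loss £370.
£1570: truthful gives £113, deviation gives £0 → loss £113.
£1512: truthful gives £171, deviation gives £0 → loss £171.
£1211: truthful gives £472, deviation gives £0 → loss £472.
£1195: truthful gives £488, deviation gives £0 → loss £488.
Maximum loss: £488.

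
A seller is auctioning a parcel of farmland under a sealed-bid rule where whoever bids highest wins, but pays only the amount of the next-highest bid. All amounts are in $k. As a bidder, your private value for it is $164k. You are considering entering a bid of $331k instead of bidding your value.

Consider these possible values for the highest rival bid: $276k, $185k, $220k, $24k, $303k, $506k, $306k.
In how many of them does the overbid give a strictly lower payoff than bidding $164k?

The deviation hurts exactly when the highest competing bid lies strictly between $164k and $331k — overbidding then wins at a price above your value.
$276k: inside the interval → strictly worse (loss $112k).
$185k: inside the interval → strictly worse (loss $21k).
$220k: inside the interval → strictly worse (loss $56k).
$24k: below both → same outcome either way.
$303k: inside the interval → strictly worse (loss $139k).
$506k: above both → same outcome either way.
$306k: inside the interval → strictly worse (loss $142k).
Count: 5.

5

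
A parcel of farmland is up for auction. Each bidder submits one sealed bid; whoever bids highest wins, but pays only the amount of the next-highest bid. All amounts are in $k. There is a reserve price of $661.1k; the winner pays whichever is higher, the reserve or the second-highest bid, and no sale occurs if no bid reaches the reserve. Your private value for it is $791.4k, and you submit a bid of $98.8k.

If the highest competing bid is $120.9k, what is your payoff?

Your bid $98.8k is below the highest competing bid $120.9k, so you lose. Payoff $0k.

$0k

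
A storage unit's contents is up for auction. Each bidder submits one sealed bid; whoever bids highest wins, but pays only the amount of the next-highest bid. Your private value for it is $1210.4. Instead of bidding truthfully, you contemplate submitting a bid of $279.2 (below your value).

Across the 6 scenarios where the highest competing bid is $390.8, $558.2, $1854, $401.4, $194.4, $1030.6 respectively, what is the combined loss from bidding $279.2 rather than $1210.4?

$2460.6

The deviation costs you only when the competing bid falls strictly between $279.2 and $1210.4; elsewhere both bids give the same outcome.
$390.8: truthful payoff $819.6, deviation payoff $0 → loss $819.6.
$558.2: truthful payoff $652.2, deviation payoff $0 → loss $652.2.
$1854: outcomes coincide → loss $0.
$401.4: truthful payoff $809, deviation payoff $0 → loss $809.
$194.4: outcomes coincide → loss $0.
$1030.6: truthful payoff $179.8, deviation payoff $0 → loss $179.8.
Total loss = $819.6 + $652.2 + $809 + $179.8 = $2460.6.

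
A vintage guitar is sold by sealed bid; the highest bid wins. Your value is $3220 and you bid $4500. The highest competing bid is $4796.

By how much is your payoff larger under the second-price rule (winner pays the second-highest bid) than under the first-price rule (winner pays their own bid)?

$0

Your bid $4500 is below $4796, so you lose under either rule.
Payoff is $0 in both cases; difference = $0.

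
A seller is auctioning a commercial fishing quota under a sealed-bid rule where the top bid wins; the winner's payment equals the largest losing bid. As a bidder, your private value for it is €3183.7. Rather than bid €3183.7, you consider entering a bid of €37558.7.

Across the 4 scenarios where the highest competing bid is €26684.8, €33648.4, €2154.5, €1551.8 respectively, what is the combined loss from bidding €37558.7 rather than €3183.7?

The deviation costs you only when the competing bid falls strictly between €3183.7 and €37558.7; elsewhere both bids give the same outcome.
€26684.8: truthful payoff €0, deviation payoff −€23501.1 → loss €23501.1.
€33648.4: truthful payoff €0, deviation payoff −€30464.7 → loss €30464.7.
€2154.5: outcomes coincide → loss €0.
€1551.8: outcomes coincide → loss €0.
Total loss = €23501.1 + €30464.7 = €53965.8.

€53965.8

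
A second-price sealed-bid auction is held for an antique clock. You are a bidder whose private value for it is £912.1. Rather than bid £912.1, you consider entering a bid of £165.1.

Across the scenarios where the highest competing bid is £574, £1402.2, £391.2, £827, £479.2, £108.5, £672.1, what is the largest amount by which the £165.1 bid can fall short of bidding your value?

£520.9

£574: truthful gives £338.1, deviation gives £0 → loss £338.1.
£1402.2: same outcome either way → loss £0.
£391.2: truthful gives £520.9, deviation gives £0 → loss £520.9.
£827: truthful gives £85.1, deviation gives £0 → loss £85.1.
£479.2: truthful gives £432.9, deviation gives £0 → loss £432.9.
£108.5: same outcome either way → loss £0.
£672.1: truthful gives £240, deviation gives £0 → loss £240.
Maximum loss: £520.9.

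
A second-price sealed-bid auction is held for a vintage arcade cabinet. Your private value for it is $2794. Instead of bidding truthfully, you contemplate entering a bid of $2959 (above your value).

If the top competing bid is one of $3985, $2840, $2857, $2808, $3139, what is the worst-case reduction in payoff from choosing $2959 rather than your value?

$63

$3985: same outcome either way → loss $0.
$2840: truthful gives $0, deviation gives −$46 → loss $46.
$2857: truthful gives $0, deviation gives −$63 → loss $63.
$2808: truthful gives $0, deviation gives −$14 → loss $14.
$3139: same outcome either way → loss $0.
Maximum loss: $63.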